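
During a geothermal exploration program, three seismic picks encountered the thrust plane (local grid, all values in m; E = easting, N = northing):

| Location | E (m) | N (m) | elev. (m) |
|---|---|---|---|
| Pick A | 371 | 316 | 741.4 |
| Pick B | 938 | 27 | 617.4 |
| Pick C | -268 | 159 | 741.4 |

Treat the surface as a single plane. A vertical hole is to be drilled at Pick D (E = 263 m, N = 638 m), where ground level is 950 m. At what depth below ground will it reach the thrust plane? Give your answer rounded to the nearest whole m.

108 m

Let the plane be z = a·E + b·N + c.
Pick B−Pick A: 567a − 289b = −124;  Pick C−Pick A: −639a − 157b = 0.
Solving gives a = −0.07113, b = 0.28951.
Then c = 741.4 − a·371 − b·316 = 676.30.
At (263, 638): z_contact = −18.7 + 184.7 + 676.30 = 842.3 m.
Depth below ground = 950 − 842.3 = 108 m.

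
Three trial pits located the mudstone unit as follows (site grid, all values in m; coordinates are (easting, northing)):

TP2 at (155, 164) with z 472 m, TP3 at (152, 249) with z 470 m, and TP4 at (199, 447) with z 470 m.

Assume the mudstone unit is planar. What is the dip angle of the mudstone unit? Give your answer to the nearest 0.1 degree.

Let the plane be z = a·E + b·N + c.
TP3−TP2: −3a + 85b = −2;  TP4−TP2: 44a + 283b = −2.
Solving gives a = 0.08629, b = −0.02048.
Gradient magnitude |∇z| = √(a² + b²) = √(0.00745 + 0.00042) = 0.08869.
True dip = arctan(0.08869) = 5.1°, dipping toward WNW (azimuth ≈ 283°).

5.1°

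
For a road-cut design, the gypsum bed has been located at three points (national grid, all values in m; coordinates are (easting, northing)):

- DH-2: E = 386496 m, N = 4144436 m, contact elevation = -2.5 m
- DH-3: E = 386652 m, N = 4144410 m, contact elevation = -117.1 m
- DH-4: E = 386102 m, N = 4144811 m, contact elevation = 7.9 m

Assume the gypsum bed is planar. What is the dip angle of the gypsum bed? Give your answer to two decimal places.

Two edge vectors: DH-2→DH-3 = (156, -26, -114.6), DH-2→DH-4 = (-394, 375, 10.4).
Normal n = (DH-2→DH-3) × (DH-2→DH-4) = (42704.6, 43530, 48256).
So ∂z/∂E = −n_x/n_z = −0.88496 and ∂z/∂N = −n_y/n_z = −0.90206.
Gradient magnitude |∇z| = √(a² + b²) = √(0.78315 + 0.81372) = 1.26367.
True dip = arctan(1.26367) = 51.64°, dipping toward NE (azimuth ≈ 044°).

51.64°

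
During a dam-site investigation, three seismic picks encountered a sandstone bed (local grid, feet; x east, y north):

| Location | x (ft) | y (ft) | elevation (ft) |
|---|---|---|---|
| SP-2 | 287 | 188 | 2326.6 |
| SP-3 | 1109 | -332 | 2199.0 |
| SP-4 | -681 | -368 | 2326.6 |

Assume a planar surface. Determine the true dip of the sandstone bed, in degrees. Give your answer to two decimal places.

8.44°

Let the plane be z = a·x + b·y + c.
SP-3−SP-2: 822a − 520b = −127.6;  SP-4−SP-2: −968a − 556b = 0.
Solving gives a = −0.07387, b = 0.12861.
Gradient magnitude |∇z| = √(a² + b²) = √(0.00546 + 0.01654) = 0.14832.
True dip = arctan(0.14832) = 8.44°, dipping toward SSE (azimuth ≈ 150°).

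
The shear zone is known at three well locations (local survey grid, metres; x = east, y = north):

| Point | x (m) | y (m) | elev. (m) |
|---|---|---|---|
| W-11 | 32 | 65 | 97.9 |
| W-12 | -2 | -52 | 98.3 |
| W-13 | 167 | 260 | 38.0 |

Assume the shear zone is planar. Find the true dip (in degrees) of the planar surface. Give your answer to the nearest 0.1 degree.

Two edge vectors: W-11→W-12 = (-34, -117, 0.4), W-11→W-13 = (135, 195, -59.9).
Normal n = (W-11→W-12) × (W-11→W-13) = (6930.3, -1982.6, 9165).
So ∂z/∂x = −n_x/n_z = −0.75617 and ∂z/∂y = −n_y/n_z = 0.21632.
Gradient magnitude |∇z| = √(a² + b²) = √(0.57179 + 0.04680) = 0.78650.
True dip = arctan(0.78650) = 38.2°, dipping toward ESE (azimuth ≈ 106°).

38.2°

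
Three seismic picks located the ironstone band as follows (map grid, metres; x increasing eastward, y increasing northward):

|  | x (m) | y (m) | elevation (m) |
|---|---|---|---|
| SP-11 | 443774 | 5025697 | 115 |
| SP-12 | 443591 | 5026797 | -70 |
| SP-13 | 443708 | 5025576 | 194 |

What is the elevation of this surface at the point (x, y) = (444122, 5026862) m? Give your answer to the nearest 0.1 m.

-449.9 m

Two edge vectors: SP-11→SP-12 = (-183, 1100, -185), SP-11→SP-13 = (-66, -121, 79).
Normal n = (SP-11→SP-12) × (SP-11→SP-13) = (64515, 26667, 94743).
So ∂z/∂x = −n_x/n_z = −0.680947405 and ∂z/∂y = −n_y/n_z = −0.281466705.
Intercept c from SP-11: 115 + 302186.75 + 1414566.37 = 1716868.13.
At (444122, 5026862): z = −302423.7 − 1414894.3 + 1716868.13 = -449.9 m.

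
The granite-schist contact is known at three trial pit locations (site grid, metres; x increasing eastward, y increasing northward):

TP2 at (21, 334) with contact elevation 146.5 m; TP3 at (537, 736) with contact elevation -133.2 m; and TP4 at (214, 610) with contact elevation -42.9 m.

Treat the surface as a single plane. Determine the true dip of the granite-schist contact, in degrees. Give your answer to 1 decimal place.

Let the plane be z = a·x + b·y + c.
TP3−TP2: 516a + 402b = −279.7;  TP4−TP2: 193a + 276b = −189.4.
Solving gives a = −0.01633, b = −0.67482.
Gradient magnitude |∇z| = √(a² + b²) = √(0.00027 + 0.45538) = 0.67501.
True dip = arctan(0.67501) = 34.0°, dipping toward N (azimuth ≈ 001°).

34.0°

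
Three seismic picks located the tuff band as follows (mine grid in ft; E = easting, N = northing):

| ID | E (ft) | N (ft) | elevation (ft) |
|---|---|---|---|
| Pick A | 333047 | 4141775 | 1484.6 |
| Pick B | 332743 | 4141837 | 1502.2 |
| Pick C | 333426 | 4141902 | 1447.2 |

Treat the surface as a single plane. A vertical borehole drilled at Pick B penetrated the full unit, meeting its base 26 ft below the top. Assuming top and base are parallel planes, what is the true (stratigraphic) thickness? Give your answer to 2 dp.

25.86 ft

Let the plane be z = a·E + b·N + c.
Pick B−Pick A: −304a + 62b = 17.6;  Pick C−Pick A: 379a + 127b = −37.4.
Solving gives a = −0.07333, b = −0.07566.
|∇z| = √(a²+b²) = 0.10537, so dip δ = arctan(0.10537) = 6.01°.
True thickness = vertical thickness × cos δ = 26 × cos 6.01° = 25.86 ft.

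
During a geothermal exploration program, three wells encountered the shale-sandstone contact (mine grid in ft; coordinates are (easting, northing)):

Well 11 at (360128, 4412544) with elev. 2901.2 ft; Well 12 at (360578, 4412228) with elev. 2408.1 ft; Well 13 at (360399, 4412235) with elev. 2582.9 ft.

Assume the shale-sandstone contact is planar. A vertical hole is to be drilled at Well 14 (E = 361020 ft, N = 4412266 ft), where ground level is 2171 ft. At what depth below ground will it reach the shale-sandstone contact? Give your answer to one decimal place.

184.6 ft

Let the plane be z = a·E + b·N + c.
Well 12−Well 11: 450a − 316b = −493.1;  Well 13−Well 11: 271a − 309b = −318.3.
Solving gives a = −0.969504250, b = 0.179819897.
Then c = 2901.2 − a·360128 − b·4412544 = −441416.38.
At (361020, 4412266): z_contact = −350010.42 + 793413.22 − 441416.38 = 1986.41 ft.
Depth below ground = 2171 − 1986.41 = 184.6 ft.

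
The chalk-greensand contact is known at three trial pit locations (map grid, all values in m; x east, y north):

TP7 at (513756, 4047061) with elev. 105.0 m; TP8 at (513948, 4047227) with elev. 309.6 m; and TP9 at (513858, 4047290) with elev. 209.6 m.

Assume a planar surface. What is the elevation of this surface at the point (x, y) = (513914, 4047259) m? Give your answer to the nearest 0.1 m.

Two edge vectors: TP7→TP8 = (192, 166, 204.6), TP7→TP9 = (102, 229, 104.6).
Normal n = (TP7→TP8) × (TP7→TP9) = (-29489.8, 786, 27036).
So ∂z/∂x = −n_x/n_z = 1.090760468 and ∂z/∂y = −n_y/n_z = −0.029072348.
Intercept c from TP7: 105 − 560384.73 + 117657.57 = −442622.17.
At (513914, 4047259): z = 560557.1 − 117663.3 − 442622.17 = 271.6 m.

271.6 m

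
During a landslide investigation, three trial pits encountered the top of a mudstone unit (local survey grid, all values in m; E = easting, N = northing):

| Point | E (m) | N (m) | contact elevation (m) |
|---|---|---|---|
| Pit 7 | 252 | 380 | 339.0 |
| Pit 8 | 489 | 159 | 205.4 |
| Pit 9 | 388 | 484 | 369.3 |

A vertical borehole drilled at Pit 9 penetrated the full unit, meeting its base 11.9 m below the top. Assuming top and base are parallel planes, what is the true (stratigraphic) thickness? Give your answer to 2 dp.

10.72 m

Two edge vectors: Pit 7→Pit 8 = (237, -221, -133.6), Pit 7→Pit 9 = (136, 104, 30.3).
Normal n = (Pit 7→Pit 8) × (Pit 7→Pit 9) = (7198.1, -25350.7, 54704).
So ∂z/∂E = −n_x/n_z = −0.13158 and ∂z/∂N = −n_y/n_z = 0.46342.
|∇z| = √(a²+b²) = 0.48173, so dip δ = arctan(0.48173) = 25.72°.
True thickness = vertical thickness × cos δ = 11.9 × cos 25.72° = 10.72 m.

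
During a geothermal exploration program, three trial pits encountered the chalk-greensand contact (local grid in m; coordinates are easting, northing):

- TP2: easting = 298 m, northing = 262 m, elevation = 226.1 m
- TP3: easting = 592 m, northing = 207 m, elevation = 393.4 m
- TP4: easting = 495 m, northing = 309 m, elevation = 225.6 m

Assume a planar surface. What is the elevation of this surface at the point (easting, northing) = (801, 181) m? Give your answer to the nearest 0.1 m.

Let the plane be z = a·easting + b·northing + c.
TP3−TP2: 294a − 55b = 167.3;  TP4−TP2: 197a + 47b = −0.5.
Solving gives a = 0.31784, b = −1.34284.
Then c = 226.1 − a·298 − b·262 = 483.21.
At (801, 181): z = 254.6 − 243.1 + 483.21 = 494.7 m.

494.7 m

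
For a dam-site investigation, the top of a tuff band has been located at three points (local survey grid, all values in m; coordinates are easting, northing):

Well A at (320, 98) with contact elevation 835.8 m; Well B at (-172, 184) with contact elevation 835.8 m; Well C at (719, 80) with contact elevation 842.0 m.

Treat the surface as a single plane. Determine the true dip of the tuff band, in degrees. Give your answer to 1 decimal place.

6.9°

Let the plane be z = a·easting + b·northing + c.
Well B−Well A: −492a + 86b = 0;  Well C−Well A: 399a − 18b = 6.2.
Solving gives a = 0.02094, b = 0.11982.
Gradient magnitude |∇z| = √(a² + b²) = √(0.00044 + 0.01436) = 0.12164.
True dip = arctan(0.12164) = 6.9°, dipping toward S (azimuth ≈ 190°).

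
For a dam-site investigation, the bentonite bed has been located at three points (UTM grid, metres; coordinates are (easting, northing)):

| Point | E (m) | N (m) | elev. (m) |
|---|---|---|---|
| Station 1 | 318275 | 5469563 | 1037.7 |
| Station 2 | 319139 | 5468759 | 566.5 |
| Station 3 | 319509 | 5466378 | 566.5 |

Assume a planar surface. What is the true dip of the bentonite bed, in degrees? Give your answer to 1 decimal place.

Two edge vectors: Station 1→Station 2 = (864, -804, -471.2), Station 1→Station 3 = (1234, -3185, -471.2).
Normal n = (Station 1→Station 2) × (Station 1→Station 3) = (-1121927.2, -174344, -1759704).
So ∂z/∂E = −n_x/n_z = −0.63757 and ∂z/∂N = −n_y/n_z = −0.09908.
Gradient magnitude |∇z| = √(a² + b²) = √(0.40649 + 0.00982) = 0.64522.
True dip = arctan(0.64522) = 32.8°, dipping toward E (azimuth ≈ 081°).

32.8°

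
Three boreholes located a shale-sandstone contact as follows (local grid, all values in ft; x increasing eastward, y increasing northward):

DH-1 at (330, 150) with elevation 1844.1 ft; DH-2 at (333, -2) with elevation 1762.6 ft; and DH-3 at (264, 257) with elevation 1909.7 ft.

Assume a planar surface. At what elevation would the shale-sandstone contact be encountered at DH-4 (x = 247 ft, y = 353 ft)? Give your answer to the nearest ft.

Two edge vectors: DH-1→DH-2 = (3, -152, -81.5), DH-1→DH-3 = (-66, 107, 65.6).
Normal n = (DH-1→DH-2) × (DH-1→DH-3) = (-1250.7, 5182.2, -9711).
So ∂z/∂x = −n_x/n_z = −0.12879 and ∂z/∂y = −n_y/n_z = 0.53364.
Intercept c from DH-1: 1844.1 + 42.50 − 80.05 = 1806.56.
At (247, 353): z = −31.8 + 188.4 + 1806.56 = 1963.1 ft.

1963 ft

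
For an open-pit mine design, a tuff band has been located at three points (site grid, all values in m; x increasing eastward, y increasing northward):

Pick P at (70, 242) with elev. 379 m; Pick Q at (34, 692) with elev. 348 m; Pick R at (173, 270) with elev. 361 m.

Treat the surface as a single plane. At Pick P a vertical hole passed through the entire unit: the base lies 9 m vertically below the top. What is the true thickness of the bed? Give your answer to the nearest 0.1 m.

Two edge vectors: Pick P→Pick Q = (-36, 450, -31), Pick P→Pick R = (103, 28, -18).
Normal n = (Pick P→Pick Q) × (Pick P→Pick R) = (-7232, -3841, -47358).
So ∂z/∂x = −n_x/n_z = −0.15271 and ∂z/∂y = −n_y/n_z = −0.08111.
|∇z| = √(a²+b²) = 0.17291, so dip δ = arctan(0.17291) = 9.81°.
True thickness = vertical thickness × cos δ = 9 × cos 9.81° = 8.9 m.

8.9 m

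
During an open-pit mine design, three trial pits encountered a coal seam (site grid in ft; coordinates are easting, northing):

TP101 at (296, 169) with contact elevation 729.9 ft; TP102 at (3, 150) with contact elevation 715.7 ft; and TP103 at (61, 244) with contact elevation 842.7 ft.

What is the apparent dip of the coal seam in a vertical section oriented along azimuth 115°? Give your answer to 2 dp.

31.74°

Let the plane be z = a·easting + b·northing + c.
TP102−TP101: −293a − 19b = −14.2;  TP103−TP101: −235a + 75b = 112.8.
Solving gives a = −0.04078, b = 1.37623.
Unit vector along 115° is (sin 115°, cos 115°) = (0.9063, -0.4226).
Slope in that direction = a·(0.9063) + b·(-0.4226) = −0.61858.
Apparent dip = arctan|0.61858| = 31.74° (true dip is 54.0°, so apparent ≤ true as expected).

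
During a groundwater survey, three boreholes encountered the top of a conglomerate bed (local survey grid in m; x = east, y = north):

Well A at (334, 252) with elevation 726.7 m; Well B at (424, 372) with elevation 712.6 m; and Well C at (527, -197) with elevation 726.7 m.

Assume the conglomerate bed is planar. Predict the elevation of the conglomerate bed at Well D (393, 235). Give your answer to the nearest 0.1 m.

721.6 m

Let the plane be z = a·x + b·y + c.
Well B−Well A: 90a + 120b = −14.1;  Well C−Well A: 193a − 449b = 0.
Solving gives a = −0.09959, b = −0.04281.
Then c = 726.7 − a·334 − b·252 = 770.75.
At (393, 235): z = −39.1 − 10.1 + 770.75 = 721.6 m.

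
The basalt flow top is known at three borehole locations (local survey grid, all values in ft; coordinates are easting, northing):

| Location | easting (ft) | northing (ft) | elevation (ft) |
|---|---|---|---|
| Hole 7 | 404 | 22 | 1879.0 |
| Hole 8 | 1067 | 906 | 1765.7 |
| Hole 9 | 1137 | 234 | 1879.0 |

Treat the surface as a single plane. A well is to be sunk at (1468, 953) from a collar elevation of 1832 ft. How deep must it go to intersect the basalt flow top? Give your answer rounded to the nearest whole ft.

Two edge vectors: Hole 7→Hole 8 = (663, 884, -113.3), Hole 7→Hole 9 = (733, 212, 0).
Normal n = (Hole 7→Hole 8) × (Hole 7→Hole 9) = (24019.6, -83048.9, -507416).
So ∂z/∂easting = −n_x/n_z = 0.04734 and ∂z/∂northing = −n_y/n_z = −0.16367.
Intercept c from Hole 7: 1879 − 19.12 + 3.60 = 1863.48.
At (1468, 953): z_contact = 69.5 − 156.0 + 1863.48 = 1777.0 ft.
Depth below ground = 1832 − 1777.0 = 55 ft.

55 ft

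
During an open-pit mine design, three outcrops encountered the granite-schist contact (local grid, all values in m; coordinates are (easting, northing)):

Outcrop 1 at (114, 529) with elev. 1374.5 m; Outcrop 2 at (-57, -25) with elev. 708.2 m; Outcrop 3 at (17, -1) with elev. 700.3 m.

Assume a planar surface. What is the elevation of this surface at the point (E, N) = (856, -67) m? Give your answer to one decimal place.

Let the plane be z = a·E + b·N + c.
Outcrop 2−Outcrop 1: −171a − 554b = −666.3;  Outcrop 3−Outcrop 1: −97a − 530b = −674.2.
Solving gives a = −0.55209, b = 1.37312.
Then c = 1374.5 − a·114 − b·529 = 711.06.
At (856, -67): z = −472.6 − 92.0 + 711.06 = 146.5 m.

146.5 m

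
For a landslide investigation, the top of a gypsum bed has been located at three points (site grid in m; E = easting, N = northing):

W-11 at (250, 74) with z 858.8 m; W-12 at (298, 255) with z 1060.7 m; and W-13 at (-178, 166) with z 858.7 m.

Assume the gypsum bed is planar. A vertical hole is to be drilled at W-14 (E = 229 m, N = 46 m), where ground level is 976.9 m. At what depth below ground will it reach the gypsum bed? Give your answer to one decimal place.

152.4 m

Let the plane be z = a·E + b·N + c.
W-12−W-11: 48a + 181b = 201.9;  W-13−W-11: −428a + 92b = −0.1.
Solving gives a = 0.22706, b = 1.05525.
Then c = 858.8 − a·250 − b·74 = 723.95.
At (229, 46): z_contact = 52.00 + 48.54 + 723.95 = 824.48 m.
Depth below ground = 976.9 − 824.48 = 152.4 m.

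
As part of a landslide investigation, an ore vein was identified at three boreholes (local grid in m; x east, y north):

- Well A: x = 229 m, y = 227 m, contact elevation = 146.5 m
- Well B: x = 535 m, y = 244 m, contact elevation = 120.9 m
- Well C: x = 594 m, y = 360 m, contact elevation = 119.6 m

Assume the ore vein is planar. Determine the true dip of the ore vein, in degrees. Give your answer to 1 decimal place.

5.2°

Two edge vectors: Well A→Well B = (306, 17, -25.6), Well A→Well C = (365, 133, -26.9).
Normal n = (Well A→Well B) × (Well A→Well C) = (2947.5, -1112.6, 34493).
So ∂z/∂x = −n_x/n_z = −0.08545 and ∂z/∂y = −n_y/n_z = 0.03226.
Gradient magnitude |∇z| = √(a² + b²) = √(0.00730 + 0.00104) = 0.09134.
True dip = arctan(0.09134) = 5.2°, dipping toward ESE (azimuth ≈ 111°).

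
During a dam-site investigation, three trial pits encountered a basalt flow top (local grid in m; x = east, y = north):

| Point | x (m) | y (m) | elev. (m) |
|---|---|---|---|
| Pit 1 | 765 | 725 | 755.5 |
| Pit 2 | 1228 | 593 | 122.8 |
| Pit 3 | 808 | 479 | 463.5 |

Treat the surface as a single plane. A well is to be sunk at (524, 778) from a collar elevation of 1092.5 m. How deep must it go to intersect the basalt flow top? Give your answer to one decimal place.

Two edge vectors: Pit 1→Pit 2 = (463, -132, -632.7), Pit 1→Pit 3 = (43, -246, -292).
Normal n = (Pit 1→Pit 2) × (Pit 1→Pit 3) = (-117100.2, 107989.9, -108222).
So ∂z/∂x = −n_x/n_z = −1.082037 and ∂z/∂y = −n_y/n_z = 0.997855.
Intercept c from Pit 1: 755.5 + 827.76 − 723.45 = 859.81.
At (524, 778): z_contact = −566.99 + 776.33 + 859.81 = 1069.16 m.
Depth below ground = 1092.5 − 1069.16 = 23.3 m.

23.3 m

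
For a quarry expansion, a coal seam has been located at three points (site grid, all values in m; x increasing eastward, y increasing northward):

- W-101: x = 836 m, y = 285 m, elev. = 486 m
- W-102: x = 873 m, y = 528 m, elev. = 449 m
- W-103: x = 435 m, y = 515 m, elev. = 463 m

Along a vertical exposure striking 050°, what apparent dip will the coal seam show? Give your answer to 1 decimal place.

6.6°

Let the plane be z = a·x + b·y + c.
W-102−W-101: 37a + 243b = −37;  W-103−W-101: −401a + 230b = −23.
Solving gives a = −0.02757, b = −0.14807.
Unit vector along 050° is (sin 50°, cos 50°) = (0.7660, 0.6428).
Slope in that direction = a·(0.7660) + b·(0.6428) = −0.11629.
Apparent dip = arctan|0.11629| = 6.6° (true dip is 8.6°, so apparent ≤ true as expected).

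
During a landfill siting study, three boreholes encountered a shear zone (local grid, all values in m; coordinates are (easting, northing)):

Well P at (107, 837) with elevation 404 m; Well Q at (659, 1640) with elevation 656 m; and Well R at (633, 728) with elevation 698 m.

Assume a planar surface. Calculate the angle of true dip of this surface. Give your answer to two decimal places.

Two edge vectors: Well P→Well Q = (552, 803, 252), Well P→Well R = (526, -109, 294).
Normal n = (Well P→Well Q) × (Well P→Well R) = (263550, -29736, -482546).
So ∂z/∂E = −n_x/n_z = 0.54617 and ∂z/∂N = −n_y/n_z = −0.06162.
Gradient magnitude |∇z| = √(a² + b²) = √(0.29830 + 0.00380) = 0.54963.
True dip = arctan(0.54963) = 28.79°, dipping toward W (azimuth ≈ 276°).

28.79°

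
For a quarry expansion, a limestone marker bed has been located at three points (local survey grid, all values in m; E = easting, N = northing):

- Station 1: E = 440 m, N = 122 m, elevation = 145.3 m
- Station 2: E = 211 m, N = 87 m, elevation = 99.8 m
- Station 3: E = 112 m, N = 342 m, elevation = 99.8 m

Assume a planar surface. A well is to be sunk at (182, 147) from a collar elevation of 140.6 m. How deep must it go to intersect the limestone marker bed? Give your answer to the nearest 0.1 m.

Two edge vectors: Station 1→Station 2 = (-229, -35, -45.5), Station 1→Station 3 = (-328, 220, -45.5).
Normal n = (Station 1→Station 2) × (Station 1→Station 3) = (11602.5, 4504.5, -61860).
So ∂z/∂E = −n_x/n_z = 0.18756 and ∂z/∂N = −n_y/n_z = 0.07282.
Intercept c from Station 1: 145.3 − 82.53 − 8.88 = 53.89.
At (182, 147): z_contact = 34.14 + 10.70 + 53.89 = 98.73 m.
Depth below ground = 140.6 − 98.73 = 41.9 m.

41.9 m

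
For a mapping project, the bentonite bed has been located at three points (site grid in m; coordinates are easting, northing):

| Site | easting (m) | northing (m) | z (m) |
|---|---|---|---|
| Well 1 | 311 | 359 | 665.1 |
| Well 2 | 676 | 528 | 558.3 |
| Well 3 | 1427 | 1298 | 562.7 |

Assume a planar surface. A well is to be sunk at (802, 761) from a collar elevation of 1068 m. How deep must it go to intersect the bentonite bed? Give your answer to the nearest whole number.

454 m

Two edge vectors: Well 1→Well 2 = (365, 169, -106.8), Well 1→Well 3 = (1116, 939, -102.4).
Normal n = (Well 1→Well 2) × (Well 1→Well 3) = (82979.6, -81812.8, 154131).
So ∂z/∂easting = −n_x/n_z = −0.53837 and ∂z/∂northing = −n_y/n_z = 0.53080.
Intercept c from Well 1: 665.1 + 167.43 − 190.56 = 641.98.
At (802, 761): z_contact = −431.8 + 403.9 + 641.98 = 614.1 m.
Depth below ground = 1068 − 614.1 = 454 m.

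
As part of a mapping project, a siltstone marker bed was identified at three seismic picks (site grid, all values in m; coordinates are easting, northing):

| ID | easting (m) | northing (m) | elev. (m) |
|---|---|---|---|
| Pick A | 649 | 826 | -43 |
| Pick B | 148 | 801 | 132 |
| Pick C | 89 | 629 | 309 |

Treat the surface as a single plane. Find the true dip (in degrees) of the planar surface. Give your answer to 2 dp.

Two edge vectors: Pick A→Pick B = (-501, -25, 175), Pick A→Pick C = (-560, -197, 352).
Normal n = (Pick A→Pick B) × (Pick A→Pick C) = (25675, 78352, 84697).
So ∂z/∂easting = −n_x/n_z = −0.30314 and ∂z/∂northing = −n_y/n_z = −0.92509.
Gradient magnitude |∇z| = √(a² + b²) = √(0.09189 + 0.85578) = 0.97349.
True dip = arctan(0.97349) = 44.23°, dipping toward NNE (azimuth ≈ 018°).

44.23°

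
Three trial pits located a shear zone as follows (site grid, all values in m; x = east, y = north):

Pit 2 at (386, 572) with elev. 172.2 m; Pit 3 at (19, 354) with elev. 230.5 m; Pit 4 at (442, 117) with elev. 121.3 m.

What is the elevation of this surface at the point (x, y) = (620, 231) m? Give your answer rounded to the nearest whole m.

Let the plane be z = a·x + b·y + c.
Pit 3−Pit 2: −367a − 218b = 58.3;  Pit 4−Pit 2: 56a − 455b = −50.9.
Solving gives a = −0.20996, b = 0.08603.
Then c = 172.2 − a·386 − b·572 = 204.04.
At (620, 231): z = −130.2 + 19.9 + 204.04 = 93.7 m.

94 m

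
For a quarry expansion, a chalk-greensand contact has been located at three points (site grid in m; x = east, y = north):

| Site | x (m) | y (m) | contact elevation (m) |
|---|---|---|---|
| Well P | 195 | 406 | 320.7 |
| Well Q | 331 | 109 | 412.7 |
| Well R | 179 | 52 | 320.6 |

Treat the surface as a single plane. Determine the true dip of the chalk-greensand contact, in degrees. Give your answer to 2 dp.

31.67°

Two edge vectors: Well P→Well Q = (136, -297, 92), Well P→Well R = (-16, -354, -0.1).
Normal n = (Well P→Well Q) × (Well P→Well R) = (32597.7, -1458.4, -52896).
So ∂z/∂x = −n_x/n_z = 0.61626 and ∂z/∂y = −n_y/n_z = −0.02757.
Gradient magnitude |∇z| = √(a² + b²) = √(0.37978 + 0.00076) = 0.61688.
True dip = arctan(0.61688) = 31.67°, dipping toward W (azimuth ≈ 273°).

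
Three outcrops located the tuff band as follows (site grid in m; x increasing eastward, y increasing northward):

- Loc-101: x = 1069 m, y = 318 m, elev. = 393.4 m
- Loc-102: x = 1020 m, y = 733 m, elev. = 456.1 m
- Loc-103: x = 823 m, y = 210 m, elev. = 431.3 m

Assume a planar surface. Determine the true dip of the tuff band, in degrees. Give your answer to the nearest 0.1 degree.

Two edge vectors: Loc-101→Loc-102 = (-49, 415, 62.7), Loc-101→Loc-103 = (-246, -108, 37.9).
Normal n = (Loc-101→Loc-102) × (Loc-101→Loc-103) = (22500.1, -13567.1, 107382).
So ∂z/∂x = −n_x/n_z = −0.20953 and ∂z/∂y = −n_y/n_z = 0.12634.
Gradient magnitude |∇z| = √(a² + b²) = √(0.04390 + 0.01596) = 0.24468.
True dip = arctan(0.24468) = 13.7°, dipping toward ESE (azimuth ≈ 121°).

13.7°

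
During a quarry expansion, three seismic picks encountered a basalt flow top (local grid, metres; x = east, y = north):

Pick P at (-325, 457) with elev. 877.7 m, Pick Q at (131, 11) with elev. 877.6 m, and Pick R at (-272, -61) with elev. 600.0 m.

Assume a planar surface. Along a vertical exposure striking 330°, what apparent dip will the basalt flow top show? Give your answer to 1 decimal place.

Let the plane be z = a·x + b·y + c.
Pick Q−Pick P: 456a − 446b = −0.1;  Pick R−Pick P: 53a − 518b = −277.7.
Solving gives a = 0.58241, b = 0.59569.
Unit vector along 330° is (sin 330°, cos 330°) = (-0.5000, 0.8660).
Slope in that direction = a·(-0.5000) + b·(0.8660) = 0.22468.
Apparent dip = arctan|0.22468| = 12.7° (true dip is 39.8°, so apparent ≤ true as expected).

12.7°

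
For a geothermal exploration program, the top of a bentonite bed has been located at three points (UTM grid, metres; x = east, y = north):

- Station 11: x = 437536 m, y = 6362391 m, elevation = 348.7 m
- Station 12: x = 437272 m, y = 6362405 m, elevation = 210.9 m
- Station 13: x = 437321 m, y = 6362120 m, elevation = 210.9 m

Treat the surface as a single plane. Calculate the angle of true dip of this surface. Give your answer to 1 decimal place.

28.1°

Let the plane be z = a·x + b·y + c.
Station 12−Station 11: −264a + 14b = −137.8;  Station 13−Station 11: −215a − 271b = −137.8.
Solving gives a = 0.52677, b = 0.09057.
Gradient magnitude |∇z| = √(a² + b²) = √(0.27749 + 0.00820) = 0.53450.
True dip = arctan(0.53450) = 28.1°, dipping toward W (azimuth ≈ 260°).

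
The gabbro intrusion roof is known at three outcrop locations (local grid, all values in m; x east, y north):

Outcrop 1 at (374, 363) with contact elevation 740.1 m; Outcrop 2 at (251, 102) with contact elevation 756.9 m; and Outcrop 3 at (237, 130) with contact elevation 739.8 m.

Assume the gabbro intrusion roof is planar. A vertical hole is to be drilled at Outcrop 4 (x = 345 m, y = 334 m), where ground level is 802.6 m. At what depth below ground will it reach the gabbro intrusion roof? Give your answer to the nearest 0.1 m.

69.3 m

Let the plane be z = a·x + b·y + c.
Outcrop 2−Outcrop 1: −123a − 261b = 16.8;  Outcrop 3−Outcrop 1: −137a − 233b = −0.3.
Solving gives a = 0.56251, b = −0.32946.
Then c = 740.1 − a·374 − b·363 = 649.31.
At (345, 334): z_contact = 194.07 − 110.04 + 649.31 = 733.34 m.
Depth below ground = 802.6 − 733.34 = 69.3 m.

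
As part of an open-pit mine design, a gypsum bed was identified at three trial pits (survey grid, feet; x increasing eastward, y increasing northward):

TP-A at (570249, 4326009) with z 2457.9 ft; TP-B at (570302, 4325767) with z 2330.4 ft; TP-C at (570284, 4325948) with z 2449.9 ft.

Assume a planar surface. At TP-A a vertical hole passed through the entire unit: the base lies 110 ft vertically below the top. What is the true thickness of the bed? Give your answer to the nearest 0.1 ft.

Two edge vectors: TP-A→TP-B = (53, -242, -127.5), TP-A→TP-C = (35, -61, -8).
Normal n = (TP-A→TP-B) × (TP-A→TP-C) = (-5841.5, -4038.5, 5237).
So ∂z/∂x = −n_x/n_z = 1.11543 and ∂z/∂y = −n_y/n_z = 0.77115.
|∇z| = √(a²+b²) = 1.35604, so dip δ = arctan(1.35604) = 53.59°.
True thickness = vertical thickness × cos δ = 110 × cos 53.59° = 65.3 ft.

65.3 ft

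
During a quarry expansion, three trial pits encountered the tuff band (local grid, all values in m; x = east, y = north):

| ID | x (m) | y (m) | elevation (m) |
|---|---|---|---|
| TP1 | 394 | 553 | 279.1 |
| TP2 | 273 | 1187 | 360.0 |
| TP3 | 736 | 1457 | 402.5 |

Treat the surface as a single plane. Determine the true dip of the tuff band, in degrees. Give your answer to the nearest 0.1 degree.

Two edge vectors: TP1→TP2 = (-121, 634, 80.9), TP1→TP3 = (342, 904, 123.4).
Normal n = (TP1→TP2) × (TP1→TP3) = (5102, 42599.2, -326212).
So ∂z/∂x = −n_x/n_z = 0.01564 and ∂z/∂y = −n_y/n_z = 0.13059.
Gradient magnitude |∇z| = √(a² + b²) = √(0.00024 + 0.01705) = 0.13152.
True dip = arctan(0.13152) = 7.5°, dipping toward S (azimuth ≈ 187°).

7.5°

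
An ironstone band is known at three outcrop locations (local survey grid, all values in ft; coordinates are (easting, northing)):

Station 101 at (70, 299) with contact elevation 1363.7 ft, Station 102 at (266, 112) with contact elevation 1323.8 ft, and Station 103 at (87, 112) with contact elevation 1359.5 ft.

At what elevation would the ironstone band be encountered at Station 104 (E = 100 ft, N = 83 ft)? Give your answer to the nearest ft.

1357 ft

Two edge vectors: Station 101→Station 102 = (196, -187, -39.9), Station 101→Station 103 = (17, -187, -4.2).
Normal n = (Station 101→Station 102) × (Station 101→Station 103) = (-6675.9, 144.9, -33473).
So ∂z/∂E = −n_x/n_z = −0.19944 and ∂z/∂N = −n_y/n_z = 0.00433.
Intercept c from Station 101: 1363.7 + 13.96 − 1.29 = 1376.37.
At (100, 83): z = −19.9 + 0.4 + 1376.37 = 1356.8 ft.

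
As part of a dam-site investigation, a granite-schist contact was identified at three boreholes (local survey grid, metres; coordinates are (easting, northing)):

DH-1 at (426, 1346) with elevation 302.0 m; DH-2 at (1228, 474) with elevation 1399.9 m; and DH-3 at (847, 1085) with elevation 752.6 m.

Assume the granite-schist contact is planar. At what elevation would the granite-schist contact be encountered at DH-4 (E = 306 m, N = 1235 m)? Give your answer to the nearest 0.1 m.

Let the plane be z = a·E + b·N + c.
DH-2−DH-1: 802a − 872b = 1097.9;  DH-3−DH-1: 421a − 261b = 450.6.
Solving gives a = 0.674132, b = −0.639044.
Then c = 302 − a·426 − b·1346 = 874.97.
At (306, 1235): z = 206.3 − 789.2 + 874.97 = 292.0 m.

292.0 m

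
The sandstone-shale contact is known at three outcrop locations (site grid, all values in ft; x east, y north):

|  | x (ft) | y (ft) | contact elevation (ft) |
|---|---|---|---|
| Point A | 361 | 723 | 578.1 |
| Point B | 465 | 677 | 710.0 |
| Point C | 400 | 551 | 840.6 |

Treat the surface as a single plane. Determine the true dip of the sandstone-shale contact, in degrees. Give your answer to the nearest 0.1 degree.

56.8°

Let the plane be z = a·x + b·y + c.
Point B−Point A: 104a − 46b = 131.9;  Point C−Point A: 39a − 172b = 262.5.
Solving gives a = 0.65936, b = −1.37666.
Gradient magnitude |∇z| = √(a² + b²) = √(0.43476 + 1.89518) = 1.52641.
True dip = arctan(1.52641) = 56.8°, dipping toward NNW (azimuth ≈ 334°).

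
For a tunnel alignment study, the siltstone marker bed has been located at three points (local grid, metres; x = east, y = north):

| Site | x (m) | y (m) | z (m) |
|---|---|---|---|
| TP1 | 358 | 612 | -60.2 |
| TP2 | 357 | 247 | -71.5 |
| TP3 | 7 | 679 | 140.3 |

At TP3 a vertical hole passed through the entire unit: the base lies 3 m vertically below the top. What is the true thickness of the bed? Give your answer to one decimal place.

Let the plane be z = a·x + b·y + c.
TP2−TP1: −1a − 365b = −11.3;  TP3−TP1: −351a + 67b = 200.5.
Solving gives a = −0.56502, b = 0.03251.
|∇z| = √(a²+b²) = 0.56595, so dip δ = arctan(0.56595) = 29.51°.
True thickness = vertical thickness × cos δ = 3 × cos 29.51° = 2.6 m.

2.6 m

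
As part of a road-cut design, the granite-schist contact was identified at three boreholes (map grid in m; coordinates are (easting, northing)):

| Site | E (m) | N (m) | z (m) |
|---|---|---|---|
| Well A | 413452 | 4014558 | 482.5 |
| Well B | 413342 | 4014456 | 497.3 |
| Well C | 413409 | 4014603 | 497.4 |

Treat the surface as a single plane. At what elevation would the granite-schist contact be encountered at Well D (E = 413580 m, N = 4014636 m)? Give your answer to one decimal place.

460.9 m

Let the plane be z = a·E + b·N + c.
Well B−Well A: −110a − 102b = 14.8;  Well C−Well A: −43a + 45b = 14.9.
Solving gives a = −0.234125964, b = 0.107390746.
Then c = 482.5 − a·413452 − b·4014558 = −333844.03.
At (413580, 4014636): z = −96829.8 + 431134.8 − 333844.03 = 460.9 m.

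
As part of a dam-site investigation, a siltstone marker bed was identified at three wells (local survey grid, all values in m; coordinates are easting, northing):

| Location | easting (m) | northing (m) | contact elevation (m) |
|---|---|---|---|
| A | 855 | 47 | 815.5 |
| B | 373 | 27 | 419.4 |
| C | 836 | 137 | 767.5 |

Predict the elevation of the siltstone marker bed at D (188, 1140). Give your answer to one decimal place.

Two edge vectors: A→B = (-482, -20, -396.1), A→C = (-19, 90, -48).
Normal n = (A→B) × (A→C) = (36609, -15610.1, -43760).
So ∂z/∂easting = −n_x/n_z = 0.836586 and ∂z/∂northing = −n_y/n_z = −0.356721.
Intercept c from A: 815.5 − 715.28 + 16.77 = 116.98.
At (188, 1140): z = 157.3 − 406.7 + 116.98 = -132.4 m.

-132.4 m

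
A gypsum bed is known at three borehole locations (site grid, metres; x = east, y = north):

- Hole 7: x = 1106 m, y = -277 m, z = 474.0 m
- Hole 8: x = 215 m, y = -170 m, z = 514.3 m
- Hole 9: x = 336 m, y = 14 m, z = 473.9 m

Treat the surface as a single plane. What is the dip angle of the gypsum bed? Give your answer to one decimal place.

10.6°

Let the plane be z = a·x + b·y + c.
Hole 8−Hole 7: −891a + 107b = 40.3;  Hole 9−Hole 7: −770a + 291b = −0.1.
Solving gives a = −0.06636, b = −0.17593.
Gradient magnitude |∇z| = √(a² + b²) = √(0.00440 + 0.03095) = 0.18803.
True dip = arctan(0.18803) = 10.6°, dipping toward NNE (azimuth ≈ 021°).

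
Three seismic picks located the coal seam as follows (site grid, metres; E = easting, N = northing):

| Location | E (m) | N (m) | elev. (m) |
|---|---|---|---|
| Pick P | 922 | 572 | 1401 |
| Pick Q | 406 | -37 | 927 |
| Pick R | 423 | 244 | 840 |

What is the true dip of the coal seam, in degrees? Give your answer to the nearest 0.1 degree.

55.2°

Let the plane be z = a·E + b·N + c.
Pick Q−Pick P: −516a − 609b = −474;  Pick R−Pick P: −499a − 328b = −561.
Solving gives a = 1.38275, b = −0.39326.
Gradient magnitude |∇z| = √(a² + b²) = √(1.91199 + 0.15466) = 1.43758.
True dip = arctan(1.43758) = 55.2°, dipping toward WNW (azimuth ≈ 286°).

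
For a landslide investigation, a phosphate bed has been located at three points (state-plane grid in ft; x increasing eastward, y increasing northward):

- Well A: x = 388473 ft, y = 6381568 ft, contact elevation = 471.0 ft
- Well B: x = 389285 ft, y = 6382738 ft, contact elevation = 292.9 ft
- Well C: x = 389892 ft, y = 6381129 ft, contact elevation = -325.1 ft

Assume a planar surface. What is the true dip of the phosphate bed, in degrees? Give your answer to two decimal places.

28.25°

Let the plane be z = a·x + b·y + c.
Well B−Well A: 812a + 1170b = −178.1;  Well C−Well A: 1419a − 439b = −796.1.
Solving gives a = −0.50063, b = 0.19522.
Gradient magnitude |∇z| = √(a² + b²) = √(0.25063 + 0.03811) = 0.53735.
True dip = arctan(0.53735) = 28.25°, dipping toward ESE (azimuth ≈ 111°).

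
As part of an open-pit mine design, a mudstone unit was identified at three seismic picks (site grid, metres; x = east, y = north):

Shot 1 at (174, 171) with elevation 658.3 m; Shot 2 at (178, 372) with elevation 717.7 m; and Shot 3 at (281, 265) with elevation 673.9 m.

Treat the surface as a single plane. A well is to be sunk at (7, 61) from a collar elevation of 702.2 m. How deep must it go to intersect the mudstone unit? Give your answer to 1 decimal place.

Let the plane be z = a·x + b·y + c.
Shot 2−Shot 1: 4a + 201b = 59.4;  Shot 3−Shot 1: 107a + 94b = 15.6.
Solving gives a = −0.11585, b = 0.29783.
Then c = 658.3 − a·174 − b·171 = 627.53.
At (7, 61): z_contact = −0.81 + 18.17 + 627.53 = 644.89 m.
Depth below ground = 702.2 − 644.89 = 57.3 m.

57.3 m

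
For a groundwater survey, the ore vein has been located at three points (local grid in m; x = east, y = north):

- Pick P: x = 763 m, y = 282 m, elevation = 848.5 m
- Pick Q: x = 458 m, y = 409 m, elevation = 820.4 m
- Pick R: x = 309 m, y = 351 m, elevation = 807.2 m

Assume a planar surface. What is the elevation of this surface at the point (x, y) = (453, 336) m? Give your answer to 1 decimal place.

Let the plane be z = a·x + b·y + c.
Pick Q−Pick P: −305a + 127b = −28.1;  Pick R−Pick P: −454a + 69b = −41.3.
Solving gives a = 0.09030, b = −0.00439.
Then c = 848.5 − a·763 − b·282 = 780.84.
At (453, 336): z = 40.9 − 1.5 + 780.84 = 820.3 m.

820.3 m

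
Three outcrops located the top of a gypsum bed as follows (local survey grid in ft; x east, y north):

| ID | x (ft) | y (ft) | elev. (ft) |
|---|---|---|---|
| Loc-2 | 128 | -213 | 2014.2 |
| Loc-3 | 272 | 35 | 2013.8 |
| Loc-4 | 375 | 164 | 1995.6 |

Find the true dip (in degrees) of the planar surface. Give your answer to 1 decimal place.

36.5°

Two edge vectors: Loc-2→Loc-3 = (144, 248, -0.4), Loc-2→Loc-4 = (247, 377, -18.6).
Normal n = (Loc-2→Loc-3) × (Loc-2→Loc-4) = (-4462, 2579.6, -6968).
So ∂z/∂x = −n_x/n_z = −0.64036 and ∂z/∂y = −n_y/n_z = 0.37021.
Gradient magnitude |∇z| = √(a² + b²) = √(0.41006 + 0.13705) = 0.73967.
True dip = arctan(0.73967) = 36.5°, dipping toward ESE (azimuth ≈ 120°).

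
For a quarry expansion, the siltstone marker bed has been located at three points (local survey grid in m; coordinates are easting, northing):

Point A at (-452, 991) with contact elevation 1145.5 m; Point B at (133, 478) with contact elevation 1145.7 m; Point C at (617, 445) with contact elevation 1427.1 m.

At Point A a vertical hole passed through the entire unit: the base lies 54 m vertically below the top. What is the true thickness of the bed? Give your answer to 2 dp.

Two edge vectors: Point A→Point B = (585, -513, 0.2), Point A→Point C = (1069, -546, 281.6).
Normal n = (Point A→Point B) × (Point A→Point C) = (-144351.6, -164522.2, 228987).
So ∂z/∂easting = −n_x/n_z = 0.63039 and ∂z/∂northing = −n_y/n_z = 0.71848.
|∇z| = √(a²+b²) = 0.95583, so dip δ = arctan(0.95583) = 43.71°.
True thickness = vertical thickness × cos δ = 54 × cos 43.71° = 39.04 m.

39.04 m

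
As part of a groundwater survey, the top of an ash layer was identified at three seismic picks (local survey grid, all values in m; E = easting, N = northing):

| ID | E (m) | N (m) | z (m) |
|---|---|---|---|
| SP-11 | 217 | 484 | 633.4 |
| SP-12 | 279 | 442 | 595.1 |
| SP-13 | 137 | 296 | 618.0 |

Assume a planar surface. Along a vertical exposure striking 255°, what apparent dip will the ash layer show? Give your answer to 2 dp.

19.41°

Two edge vectors: SP-11→SP-12 = (62, -42, -38.3), SP-11→SP-13 = (-80, -188, -15.4).
Normal n = (SP-11→SP-12) × (SP-11→SP-13) = (-6553.6, 4018.8, -15016).
So ∂z/∂E = −n_x/n_z = −0.43644 and ∂z/∂N = −n_y/n_z = 0.26763.
Unit vector along 255° is (sin 255°, cos 255°) = (-0.9659, -0.2588).
Slope in that direction = a·(-0.9659) + b·(-0.2588) = 0.35230.
Apparent dip = arctan|0.35230| = 19.41° (true dip is 27.1°, so apparent ≤ true as expected).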